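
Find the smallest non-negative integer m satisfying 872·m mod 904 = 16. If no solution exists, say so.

56

gcd(872, 904) = 8, and 8 | 16, so solutions exist.
Divide through by 8: 109·m ≡ 2 mod 113.
109⁻¹ ≡ 28 (mod 113).
m ≡ 28·2 ≡ 56 (mod 113).
The smallest non-negative solution is m = 56.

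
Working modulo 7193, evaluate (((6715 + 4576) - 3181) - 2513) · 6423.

6715 + 4576 = 11291 ≡ 4098 (mod 7193)
4098 - 3181 = 917
917 - 2513 = -1596 ≡ 5597 (mod 7193)
5597 · 6423 = 35949531 ≡ 6110 (mod 7193)

6110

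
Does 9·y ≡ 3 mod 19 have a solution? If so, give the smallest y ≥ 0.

13

gcd(9, 19) = 1, so a unique solution mod 19 exists.
9⁻¹ ≡ 17 (mod 19).
y ≡ 17·3 ≡ 13 (mod 19).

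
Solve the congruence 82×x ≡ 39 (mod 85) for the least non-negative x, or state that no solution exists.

72

gcd(82, 85) = 1, so a unique solution mod 85 exists.
82⁻¹ ≡ 28 (mod 85).
x ≡ 28×39 ≡ 72 (mod 85).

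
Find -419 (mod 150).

31

-419 = -3·150 + 31, so -419 ≡ 31 (mod 150).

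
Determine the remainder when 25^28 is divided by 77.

60

Using repeated squaring:
28 in binary is 11100, i.e. 28 = 16 + 8 + 4.
25^1 ≡ 25 (mod 77)
25^2 ≡ 25^2 = 625 ≡ 9 (mod 77)
25^4 ≡ 9^2 = 81 ≡ 4 (mod 77)
25^8 ≡ 4^2 = 16 (mod 77)
25^16 ≡ 16^2 = 256 ≡ 25 (mod 77)
25^28 = 25^16 × 25^8 × 25^4 ≡ 25 × 16 × 4 (mod 77).
Accumulate the product:
25 × 16 = 400 ≡ 15
15 × 4 = 60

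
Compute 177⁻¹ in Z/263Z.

263 = 1*177 + 86
177 = 2*86 + 5
86 = 17*5 + 1
5 = 5*1 + 0
gcd(177, 263) = 1, so the inverse exists.
Bézout: 1 = 35*263 − 52*177.
So 177⁻¹ ≡ −52 ≡ 211 (mod 263).

211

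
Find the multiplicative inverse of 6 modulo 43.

36

By the extended Euclidean algorithm:
43 = 7·6 + 1
6 = 6·1 + 0
gcd(6, 43) = 1, so the inverse exists.
Back-substitute for 1:
1 = 1·43 − 7·6
So 6⁻¹ ≡ −7 ≡ 36 (mod 43).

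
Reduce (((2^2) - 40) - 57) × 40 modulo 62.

0

(2)^2 ≡ 4 (mod 62)
4 - 40 = -36 ≡ 26 (mod 62)
26 - 57 = -31 ≡ 31 (mod 62)
31 × 40 = 1240 ≡ 0 (mod 62)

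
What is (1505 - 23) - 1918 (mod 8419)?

7983

1505 - 23 = 1482
1482 - 1918 = -436 ≡ 7983 (mod 8419)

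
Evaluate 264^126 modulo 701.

126 in binary is 1111110, i.e. 126 = 64 + 32 + 16 + 8 + 4 + 2.
264^1 ≡ 264 (mod 701)
264^2 ≡ 264^2 = 69696 ≡ 297 (mod 701)
264^4 ≡ 297^2 = 88209 ≡ 584 (mod 701)
264^8 ≡ 584^2 = 341056 ≡ 370 (mod 701)
264^16 ≡ 370^2 = 136900 ≡ 205 (mod 701)
264^32 ≡ 205^2 = 42025 ≡ 666 (mod 701)
264^64 ≡ 666^2 = 443556 ≡ 524 (mod 701)
264^126 = 264^64 × 264^32 × 264^16 × 264^8 × 264^4 × 264^2 ≡ 524 × 666 × 205 × 370 × 584 × 297 (mod 701).
Accumulate the product:
524 × 666 = 348984 ≡ 587
587 × 205 = 120335 ≡ 464
464 × 370 = 171680 ≡ 636
636 × 584 = 371424 ≡ 595
595 × 297 = 176715 ≡ 63

63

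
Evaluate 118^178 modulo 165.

By square-and-multiply:
178 in binary is 10110010, i.e. 178 = 128 + 32 + 16 + 2.
118^1 ≡ 118 (mod 165)
118^2 ≡ 118^2 = 13924 ≡ 64 (mod 165)
118^4 ≡ 64^2 = 4096 ≡ 136 (mod 165)
118^8 ≡ 136^2 = 18496 ≡ 16 (mod 165)
118^16 ≡ 16^2 = 256 ≡ 91 (mod 165)
118^32 ≡ 91^2 = 8281 ≡ 31 (mod 165)
118^64 ≡ 31^2 = 961 ≡ 136 (mod 165)
118^128 ≡ 136^2 = 18496 ≡ 16 (mod 165)
118^178 = 118^128 * 118^32 * 118^16 * 118^2 ≡ 16 * 31 * 91 * 64 (mod 165).
Accumulate the product:
16 * 31 = 496 ≡ 1
1 * 91 = 91
91 * 64 = 5824 ≡ 49

49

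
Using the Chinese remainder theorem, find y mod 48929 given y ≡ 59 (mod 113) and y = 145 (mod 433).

113⁻¹ mod 433: 113*23 ≡ 1 (mod 433), so 113⁻¹ ≡ 23.
y = 59 + 113*((145 − 59)*23 mod 433) = 59 + 113*246 = 27857.

27857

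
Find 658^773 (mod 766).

By square-and-multiply:
773 in binary is 1100000101, i.e. 773 = 512 + 256 + 4 + 1.
658^1 ≡ 658 (mod 766)
658^2 ≡ 658^2 = 432964 ≡ 174 (mod 766)
658^4 ≡ 174^2 = 30276 ≡ 402 (mod 766)
658^8 ≡ 402^2 = 161604 ≡ 744 (mod 766)
658^16 ≡ 744^2 = 553536 ≡ 484 (mod 766)
658^32 ≡ 484^2 = 234256 ≡ 626 (mod 766)
658^64 ≡ 626^2 = 391876 ≡ 450 (mod 766)
658^128 ≡ 450^2 = 202500 ≡ 276 (mod 766)
658^256 ≡ 276^2 = 76176 ≡ 342 (mod 766)
658^512 ≡ 342^2 = 116964 ≡ 532 (mod 766)
658^773 = 658^512 * 658^256 * 658^4 * 658^1 ≡ 532 * 342 * 402 * 658 (mod 766).
Accumulate the product:
532 * 342 = 181944 ≡ 402
402 * 402 = 161604 ≡ 744
744 * 658 = 489552 ≡ 78

78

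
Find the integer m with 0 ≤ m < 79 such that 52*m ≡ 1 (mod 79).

38

Run the extended Euclidean algorithm:
79 = 1*52 + 27
52 = 1*27 + 25
27 = 1*25 + 2
25 = 12*2 + 1
2 = 2*1 + 0
gcd(52, 79) = 1, so the inverse exists.
Back-substitute for 1:
1 = 1*25 − 12*2
  = −12*27 + 13*25
  = 13*52 − 25*27
  = −25*79 + 38*52
So 52⁻¹ ≡ 38 (mod 79).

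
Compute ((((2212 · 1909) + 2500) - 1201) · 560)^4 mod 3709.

2465

2212 · 1909 = 4222708 ≡ 1866 (mod 3709)
1866 + 2500 = 4366 ≡ 657 (mod 3709)
657 - 1201 = -544 ≡ 3165 (mod 3709)
3165 · 560 = 1772400 ≡ 3207 (mod 3709)
(3207)^4 ≡ 2465 (mod 3709)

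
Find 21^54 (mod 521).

84

By square-and-multiply:
21^1 ≡ 21 (mod 521)
21^2 ≡ 21^2 = 441 (mod 521)
21^4 ≡ 441^2 = 194481 ≡ 148 (mod 521)
21^8 ≡ 148^2 = 21904 ≡ 22 (mod 521)
21^16 ≡ 22^2 = 484 (mod 521)
21^32 ≡ 484^2 = 234256 ≡ 327 (mod 521)
21^54 = 21^32 * 21^16 * 21^4 * 21^2 ≡ 327 * 484 * 148 * 441 (mod 521).
Accumulate the product:
327 * 484 = 158268 ≡ 405
405 * 148 = 59940 ≡ 25
25 * 441 = 11025 ≡ 84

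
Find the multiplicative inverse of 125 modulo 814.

267

Apply the Euclidean algorithm and back-substitute:
814 = 6·125 + 64
125 = 1·64 + 61
64 = 1·61 + 3
61 = 20·3 + 1
3 = 3·1 + 0
gcd(125, 814) = 1, so the inverse exists.
Back-substitute for 1:
1 = 1·61 − 20·3
  = −20·64 + 21·61
  = 21·125 − 41·64
  = −41·814 + 267·125
So 125⁻¹ ≡ 267 (mod 814).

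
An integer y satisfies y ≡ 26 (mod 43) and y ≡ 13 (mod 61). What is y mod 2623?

43⁻¹ mod 61: 43*44 ≡ 1 (mod 61), so 43⁻¹ ≡ 44.
y = 26 + 43*((13 − 26)*44 mod 61) = 26 + 43*38 = 1660.
Check: 1660 mod 43 = 26, 1660 mod 61 = 13. ✓

1660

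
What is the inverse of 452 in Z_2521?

396

Run the extended Euclidean algorithm:
2521 = 5×452 + 261
452 = 1×261 + 191
261 = 1×191 + 70
191 = 2×70 + 51
70 = 1×51 + 19
51 = 2×19 + 13
19 = 1×13 + 6
13 = 2×6 + 1
6 = 6×1 + 0
gcd(452, 2521) = 1, so the inverse exists.
Back-substitute for 1:
1 = 1×13 − 2×6
  = −2×19 + 3×13
  = 3×51 − 8×19
  = −8×70 + 11×51
  = 11×191 − 30×70
  = −30×261 + 41×191
  = 41×452 − 71×261
  = −71×2521 + 396×452
So 452⁻¹ ≡ 396 (mod 2521).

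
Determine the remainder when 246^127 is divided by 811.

246^1 ≡ 246 (mod 811)
246^2 ≡ 246^2 = 60516 ≡ 502 (mod 811)
246^4 ≡ 502^2 = 252004 ≡ 594 (mod 811)
246^8 ≡ 594^2 = 352836 ≡ 51 (mod 811)
246^16 ≡ 51^2 = 2601 ≡ 168 (mod 811)
246^32 ≡ 168^2 = 28224 ≡ 650 (mod 811)
246^64 ≡ 650^2 = 422500 ≡ 780 (mod 811)
246^127 = 246^64 × 246^32 × 246^16 × 246^8 × 246^4 × 246^2 × 246^1 ≡ 780 × 650 × 168 × 51 × 594 × 502 × 246 (mod 811).
Accumulate the product:
780 × 650 = 507000 ≡ 125
125 × 168 = 21000 ≡ 725
725 × 51 = 36975 ≡ 480
480 × 594 = 285120 ≡ 459
459 × 502 = 230418 ≡ 94
94 × 246 = 23124 ≡ 416

416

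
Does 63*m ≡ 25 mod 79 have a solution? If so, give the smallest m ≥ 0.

gcd(63, 79) = 1, so a unique solution mod 79 exists.
63⁻¹ ≡ 74 (mod 79).
m ≡ 74*25 ≡ 33 (mod 79).

33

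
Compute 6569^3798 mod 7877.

5372

3798 in binary is 111011010110, i.e. 3798 = 2048 + 1024 + 512 + 128 + 64 + 16 + 4 + 2.
6569^1 ≡ 6569 (mod 7877)
6569^2 ≡ 6569^2 = 43151761 ≡ 1555 (mod 7877)
6569^4 ≡ 1555^2 = 2418025 ≡ 7663 (mod 7877)
6569^8 ≡ 7663^2 = 58721569 ≡ 6411 (mod 7877)
6569^16 ≡ 6411^2 = 41100921 ≡ 6612 (mod 7877)
6569^32 ≡ 6612^2 = 43718544 ≡ 1194 (mod 7877)
6569^64 ≡ 1194^2 = 1425636 ≡ 7776 (mod 7877)
6569^128 ≡ 7776^2 = 60466176 ≡ 2324 (mod 7877)
6569^256 ≡ 2324^2 = 5400976 ≡ 5231 (mod 7877)
6569^512 ≡ 5231^2 = 27363361 ≡ 6540 (mod 7877)
6569^1024 ≡ 6540^2 = 42771600 ≡ 7367 (mod 7877)
6569^2048 ≡ 7367^2 = 54272689 ≡ 159 (mod 7877)
6569^3798 = 6569^2048 × 6569^1024 × 6569^512 × 6569^128 × 6569^64 × 6569^16 × 6569^4 × 6569^2 ≡ 159 × 7367 × 6540 × 2324 × 7776 × 6612 × 7663 × 1555 (mod 7877).
Accumulate the product:
159 × 7367 = 1171353 ≡ 5557
5557 × 6540 = 36342780 ≡ 6179
6179 × 2324 = 14359996 ≡ 225
225 × 7776 = 1749600 ≡ 906
906 × 6612 = 5990472 ≡ 3952
3952 × 7663 = 30284176 ≡ 4988
4988 × 1555 = 7756340 ≡ 5372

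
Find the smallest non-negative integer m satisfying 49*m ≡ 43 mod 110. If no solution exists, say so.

57

gcd(49, 110) = 1, so a unique solution mod 110 exists.
49⁻¹ ≡ 9 (mod 110).
m ≡ 9*43 ≡ 57 (mod 110).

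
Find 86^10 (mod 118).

By square-and-multiply:
10 in binary is 1010, i.e. 10 = 8 + 2.
86^1 ≡ 86 (mod 118)
86^2 ≡ 86^2 = 7396 ≡ 80 (mod 118)
86^4 ≡ 80^2 = 6400 ≡ 28 (mod 118)
86^8 ≡ 28^2 = 784 ≡ 76 (mod 118)
86^10 = 86^8 × 86^2 ≡ 76 × 80 (mod 118).
76 × 80 = 6080 ≡ 62 (mod 118).

62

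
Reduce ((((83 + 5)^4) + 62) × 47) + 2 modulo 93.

20

83 + 5 = 88
(88)^4 ≡ 67 (mod 93)
67 + 62 = 129 ≡ 36 (mod 93)
36 × 47 = 1692 ≡ 18 (mod 93)
18 + 2 = 20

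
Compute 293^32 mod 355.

86

293^1 ≡ 293 (mod 355)
293^2 ≡ 293^2 = 85849 ≡ 294 (mod 355)
293^4 ≡ 294^2 = 86436 ≡ 171 (mod 355)
293^8 ≡ 171^2 = 29241 ≡ 131 (mod 355)
293^16 ≡ 131^2 = 17161 ≡ 121 (mod 355)
293^32 ≡ 121^2 = 14641 ≡ 86 (mod 355)
So 293^32 ≡ 86 (mod 355).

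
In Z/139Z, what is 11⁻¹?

Apply the Euclidean algorithm and back-substitute:
139 = 12×11 + 7
11 = 1×7 + 4
7 = 1×4 + 3
4 = 1×3 + 1
3 = 3×1 + 0
gcd(11, 139) = 1, so the inverse exists.
Bézout: 1 = −3×139 + 38×11.
So 11⁻¹ ≡ 38 (mod 139).

38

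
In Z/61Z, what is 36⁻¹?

61 = 1×36 + 25
36 = 1×25 + 11
25 = 2×11 + 3
11 = 3×3 + 2
3 = 1×2 + 1
2 = 2×1 + 0
gcd(36, 61) = 1, so the inverse exists.
Bézout: 1 = 13×61 − 22×36.
So 36⁻¹ ≡ −22 ≡ 39 (mod 61).

39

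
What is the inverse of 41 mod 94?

94 = 2·41 + 12
41 = 3·12 + 5
12 = 2·5 + 2
5 = 2·2 + 1
2 = 2·1 + 0
gcd(41, 94) = 1, so the inverse exists.
Back-substitute for 1:
1 = 1·5 − 2·2
  = −2·12 + 5·5
  = 5·41 − 17·12
  = −17·94 + 39·41
So 41⁻¹ ≡ 39 (mod 94).

39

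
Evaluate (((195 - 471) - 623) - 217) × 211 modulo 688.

195 - 471 = -276 ≡ 412 (mod 688)
412 - 623 = -211 ≡ 477 (mod 688)
477 - 217 = 260
260 × 211 = 54860 ≡ 508 (mod 688)

508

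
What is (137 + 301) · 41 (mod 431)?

137 + 301 = 438 ≡ 7 (mod 431)
7 · 41 = 287

287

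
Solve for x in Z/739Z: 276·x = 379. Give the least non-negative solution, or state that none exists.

gcd(276, 739) = 1, so a unique solution mod 739 exists.
276⁻¹ ≡ 656 (mod 739).
x ≡ 656·379 ≡ 320 (mod 739).

320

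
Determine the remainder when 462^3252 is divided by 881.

462^1 ≡ 462 (mod 881)
462^2 ≡ 462^2 = 213444 ≡ 242 (mod 881)
462^4 ≡ 242^2 = 58564 ≡ 418 (mod 881)
462^8 ≡ 418^2 = 174724 ≡ 286 (mod 881)
462^16 ≡ 286^2 = 81796 ≡ 744 (mod 881)
462^32 ≡ 744^2 = 553536 ≡ 268 (mod 881)
462^64 ≡ 268^2 = 71824 ≡ 463 (mod 881)
462^128 ≡ 463^2 = 214369 ≡ 286 (mod 881)
462^256 ≡ 286^2 = 81796 ≡ 744 (mod 881)
462^512 ≡ 744^2 = 553536 ≡ 268 (mod 881)
462^1024 ≡ 268^2 = 71824 ≡ 463 (mod 881)
462^2048 ≡ 463^2 = 214369 ≡ 286 (mod 881)
462^3252 = 462^2048 · 462^1024 · 462^128 · 462^32 · 462^16 · 462^4 ≡ 286 · 463 · 286 · 268 · 744 · 418 (mod 881).
Accumulate the product:
286 · 463 = 132418 ≡ 268
268 · 286 = 76648 ≡ 1
1 · 268 = 268
268 · 744 = 199392 ≡ 286
286 · 418 = 119548 ≡ 613

613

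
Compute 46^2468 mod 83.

2468 in binary is 100110100100, i.e. 2468 = 2048 + 256 + 128 + 32 + 4.
46^1 ≡ 46 (mod 83)
46^2 ≡ 46^2 = 2116 ≡ 41 (mod 83)
46^4 ≡ 41^2 = 1681 ≡ 21 (mod 83)
46^8 ≡ 21^2 = 441 ≡ 26 (mod 83)
46^16 ≡ 26^2 = 676 ≡ 12 (mod 83)
46^32 ≡ 12^2 = 144 ≡ 61 (mod 83)
46^64 ≡ 61^2 = 3721 ≡ 69 (mod 83)
46^128 ≡ 69^2 = 4761 ≡ 30 (mod 83)
46^256 ≡ 30^2 = 900 ≡ 70 (mod 83)
46^512 ≡ 70^2 = 4900 ≡ 3 (mod 83)
46^1024 ≡ 3^2 = 9 (mod 83)
46^2048 ≡ 9^2 = 81 (mod 83)
46^2468 = 46^2048 × 46^256 × 46^128 × 46^32 × 46^4 ≡ 81 × 70 × 30 × 61 × 21 (mod 83).
Accumulate the product:
81 × 70 = 5670 ≡ 26
26 × 30 = 780 ≡ 33
33 × 61 = 2013 ≡ 21
21 × 21 = 441 ≡ 26

26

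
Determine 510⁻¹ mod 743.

743 = 1·510 + 233
510 = 2·233 + 44
233 = 5·44 + 13
44 = 3·13 + 5
13 = 2·5 + 3
5 = 1·3 + 2
3 = 1·2 + 1
2 = 2·1 + 0
gcd(510, 743) = 1, so the inverse exists.
Back-substitute for 1:
1 = 1·3 − 1·2
  = −1·5 + 2·3
  = 2·13 − 5·5
  = −5·44 + 17·13
  = 17·233 − 90·44
  = −90·510 + 197·233
  = 197·743 − 287·510
So 510⁻¹ ≡ −287 ≡ 456 (mod 743).

456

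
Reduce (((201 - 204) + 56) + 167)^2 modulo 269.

249

201 - 204 = -3 ≡ 266 (mod 269)
266 + 56 = 322 ≡ 53 (mod 269)
53 + 167 = 220
(220)^2 ≡ 249 (mod 269)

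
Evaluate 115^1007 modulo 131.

115^1 ≡ 115 (mod 131)
115^2 ≡ 115^2 = 13225 ≡ 125 (mod 131)
115^4 ≡ 125^2 = 15625 ≡ 36 (mod 131)
115^8 ≡ 36^2 = 1296 ≡ 117 (mod 131)
115^16 ≡ 117^2 = 13689 ≡ 65 (mod 131)
115^32 ≡ 65^2 = 4225 ≡ 33 (mod 131)
115^64 ≡ 33^2 = 1089 ≡ 41 (mod 131)
115^128 ≡ 41^2 = 1681 ≡ 109 (mod 131)
115^256 ≡ 109^2 = 11881 ≡ 91 (mod 131)
115^512 ≡ 91^2 = 8281 ≡ 28 (mod 131)
115^1007 = 115^512 × 115^256 × 115^128 × 115^64 × 115^32 × 115^8 × 115^4 × 115^2 × 115^1 ≡ 28 × 91 × 109 × 41 × 33 × 117 × 36 × 125 × 115 (mod 131).
Accumulate the product:
28 × 91 = 2548 ≡ 59
59 × 109 = 6431 ≡ 12
12 × 41 = 492 ≡ 99
99 × 33 = 3267 ≡ 123
123 × 117 = 14391 ≡ 112
112 × 36 = 4032 ≡ 102
102 × 125 = 12750 ≡ 43
43 × 115 = 4945 ≡ 98

98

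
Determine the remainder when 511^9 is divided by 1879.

73

Compute successive squares:
9 in binary is 1001, i.e. 9 = 8 + 1.
511^1 ≡ 511 (mod 1879)
511^2 ≡ 511^2 = 261121 ≡ 1819 (mod 1879)
511^4 ≡ 1819^2 = 3308761 ≡ 1721 (mod 1879)
511^8 ≡ 1721^2 = 2961841 ≡ 537 (mod 1879)
511^9 = 511^8 * 511^1 ≡ 537 * 511 (mod 1879).
537 * 511 = 274407 ≡ 73 (mod 1879).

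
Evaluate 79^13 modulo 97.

8

13 in binary is 1101, i.e. 13 = 8 + 4 + 1.
79^1 ≡ 79 (mod 97)
79^2 ≡ 79^2 = 6241 ≡ 33 (mod 97)
79^4 ≡ 33^2 = 1089 ≡ 22 (mod 97)
79^8 ≡ 22^2 = 484 ≡ 96 (mod 97)
79^13 = 79^8 × 79^4 × 79^1 ≡ 96 × 22 × 79 (mod 97).
Accumulate the product:
96 × 22 = 2112 ≡ 75
75 × 79 = 5925 ≡ 8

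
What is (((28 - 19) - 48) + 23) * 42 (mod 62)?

10

28 - 19 = 9
9 - 48 = -39 ≡ 23 (mod 62)
23 + 23 = 46
46 * 42 = 1932 ≡ 10 (mod 62)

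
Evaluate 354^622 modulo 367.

128

622 in binary is 1001101110, i.e. 622 = 512 + 64 + 32 + 8 + 4 + 2.
354^1 ≡ 354 (mod 367)
354^2 ≡ 354^2 = 125316 ≡ 169 (mod 367)
354^4 ≡ 169^2 = 28561 ≡ 302 (mod 367)
354^8 ≡ 302^2 = 91204 ≡ 188 (mod 367)
354^16 ≡ 188^2 = 35344 ≡ 112 (mod 367)
354^32 ≡ 112^2 = 12544 ≡ 66 (mod 367)
354^64 ≡ 66^2 = 4356 ≡ 319 (mod 367)
354^128 ≡ 319^2 = 101761 ≡ 102 (mod 367)
354^256 ≡ 102^2 = 10404 ≡ 128 (mod 367)
354^512 ≡ 128^2 = 16384 ≡ 236 (mod 367)
354^622 = 354^512 * 354^64 * 354^32 * 354^8 * 354^4 * 354^2 ≡ 236 * 319 * 66 * 188 * 302 * 169 (mod 367).
Accumulate the product:
236 * 319 = 75284 ≡ 49
49 * 66 = 3234 ≡ 298
298 * 188 = 56024 ≡ 240
240 * 302 = 72480 ≡ 181
181 * 169 = 30589 ≡ 128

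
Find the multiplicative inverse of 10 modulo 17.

12

By the extended Euclidean algorithm:
17 = 1*10 + 7
10 = 1*7 + 3
7 = 2*3 + 1
3 = 3*1 + 0
gcd(10, 17) = 1, so the inverse exists.
Back-substitute for 1:
1 = 1*7 − 2*3
  = −2*10 + 3*7
  = 3*17 − 5*10
So 10⁻¹ ≡ −5 ≡ 12 (mod 17).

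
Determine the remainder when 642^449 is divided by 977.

600

449 in binary is 111000001, i.e. 449 = 256 + 128 + 64 + 1.
642^1 ≡ 642 (mod 977)
642^2 ≡ 642^2 = 412164 ≡ 847 (mod 977)
642^4 ≡ 847^2 = 717409 ≡ 291 (mod 977)
642^8 ≡ 291^2 = 84681 ≡ 659 (mod 977)
642^16 ≡ 659^2 = 434281 ≡ 493 (mod 977)
642^32 ≡ 493^2 = 243049 ≡ 753 (mod 977)
642^64 ≡ 753^2 = 567009 ≡ 349 (mod 977)
642^128 ≡ 349^2 = 121801 ≡ 653 (mod 977)
642^256 ≡ 653^2 = 426409 ≡ 437 (mod 977)
642^449 = 642^256 * 642^128 * 642^64 * 642^1 ≡ 437 * 653 * 349 * 642 (mod 977).
Accumulate the product:
437 * 653 = 285361 ≡ 77
77 * 349 = 26873 ≡ 494
494 * 642 = 317148 ≡ 600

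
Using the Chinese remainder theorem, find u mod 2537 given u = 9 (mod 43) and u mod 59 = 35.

43⁻¹ mod 59: 43*11 ≡ 1 (mod 59), so 43⁻¹ ≡ 11.
u = 9 + 43*((35 − 9)*11 mod 59) = 9 + 43*50 = 2159.
Check: 2159 mod 43 = 9, 2159 mod 59 = 35. ✓

2159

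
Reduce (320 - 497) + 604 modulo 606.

427

320 - 497 = -177 ≡ 429 (mod 606)
429 + 604 = 1033 ≡ 427 (mod 606)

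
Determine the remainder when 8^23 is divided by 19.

12

23 in binary is 10111, i.e. 23 = 16 + 4 + 2 + 1.
8^1 ≡ 8 (mod 19)
8^2 ≡ 8^2 = 64 ≡ 7 (mod 19)
8^4 ≡ 7^2 = 49 ≡ 11 (mod 19)
8^8 ≡ 11^2 = 121 ≡ 7 (mod 19)
8^16 ≡ 7^2 = 49 ≡ 11 (mod 19)
8^23 = 8^16 * 8^4 * 8^2 * 8^1 ≡ 11 * 11 * 7 * 8 (mod 19).
Accumulate the product:
11 * 11 = 121 ≡ 7
7 * 7 = 49 ≡ 11
11 * 8 = 88 ≡ 12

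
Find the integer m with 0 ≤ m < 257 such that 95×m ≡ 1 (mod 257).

46

257 = 2·95 + 67
95 = 1·67 + 28
67 = 2·28 + 11
28 = 2·11 + 6
11 = 1·6 + 5
6 = 1·5 + 1
5 = 5·1 + 0
gcd(95, 257) = 1, so the inverse exists.
Back-substitute for 1:
1 = 1·6 − 1·5
  = −1·11 + 2·6
  = 2·28 − 5·11
  = −5·67 + 12·28
  = 12·95 − 17·67
  = −17·257 + 46·95
So 95⁻¹ ≡ 46 (mod 257).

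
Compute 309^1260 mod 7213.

Using repeated squaring:
1260 in binary is 10011101100, i.e. 1260 = 1024 + 128 + 64 + 32 + 8 + 4.
309^1 ≡ 309 (mod 7213)
309^2 ≡ 309^2 = 95481 ≡ 1712 (mod 7213)
309^4 ≡ 1712^2 = 2930944 ≡ 2466 (mod 7213)
309^8 ≡ 2466^2 = 6081156 ≡ 597 (mod 7213)
309^16 ≡ 597^2 = 356409 ≡ 2972 (mod 7213)
309^32 ≡ 2972^2 = 8832784 ≡ 4072 (mod 7213)
309^64 ≡ 4072^2 = 16581184 ≡ 5710 (mod 7213)
309^128 ≡ 5710^2 = 32604100 ≡ 1340 (mod 7213)
309^256 ≡ 1340^2 = 1795600 ≡ 6776 (mod 7213)
309^512 ≡ 6776^2 = 45914176 ≡ 3431 (mod 7213)
309^1024 ≡ 3431^2 = 11771761 ≡ 145 (mod 7213)
309^1260 = 309^1024 · 309^128 · 309^64 · 309^32 · 309^8 · 309^4 ≡ 145 · 1340 · 5710 · 4072 · 597 · 2466 (mod 7213).
Accumulate the product:
145 · 1340 = 194300 ≡ 6762
6762 · 5710 = 38611020 ≡ 7044
7044 · 4072 = 28683168 ≡ 4280
4280 · 597 = 2555160 ≡ 1758
1758 · 2466 = 4335228 ≡ 215

215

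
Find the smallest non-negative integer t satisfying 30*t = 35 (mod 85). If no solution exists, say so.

4

gcd(30, 85) = 5, and 5 | 35, so solutions exist.
Divide through by 5: 6*t ≡ 7 mod 17.
6⁻¹ ≡ 3 (mod 17).
t ≡ 3*7 ≡ 4 (mod 17).
The smallest non-negative solution is t = 4.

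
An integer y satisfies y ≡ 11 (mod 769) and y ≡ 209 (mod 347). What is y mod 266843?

769⁻¹ mod 347: 769*310 ≡ 1 (mod 347), so 769⁻¹ ≡ 310.
y = 11 + 769*((209 − 11)*310 mod 347) = 11 + 769*308 = 236863.

236863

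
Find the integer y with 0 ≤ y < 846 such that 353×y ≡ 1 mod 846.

Run the extended Euclidean algorithm:
846 = 2·353 + 140
353 = 2·140 + 73
140 = 1·73 + 67
73 = 1·67 + 6
67 = 11·6 + 1
6 = 6·1 + 0
gcd(353, 846) = 1, so the inverse exists.
Back-substitute for 1:
1 = 1·67 − 11·6
  = −11·73 + 12·67
  = 12·140 − 23·73
  = −23·353 + 58·140
  = 58·846 − 139·353
So 353⁻¹ ≡ −139 ≡ 707 (mod 846).

707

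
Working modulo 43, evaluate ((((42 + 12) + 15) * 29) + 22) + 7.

9

42 + 12 = 54 ≡ 11 (mod 43)
11 + 15 = 26
26 * 29 = 754 ≡ 23 (mod 43)
23 + 22 = 45 ≡ 2 (mod 43)
2 + 7 = 9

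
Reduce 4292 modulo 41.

28

4292 = 104×41 + 28, so 4292 ≡ 28 (mod 41).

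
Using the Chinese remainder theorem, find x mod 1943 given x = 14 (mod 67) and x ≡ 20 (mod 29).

1354

67⁻¹ mod 29: 67*13 ≡ 1 (mod 29), so 67⁻¹ ≡ 13.
x = 14 + 67*((20 − 14)*13 mod 29) = 14 + 67*20 = 1354.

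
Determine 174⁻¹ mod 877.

751

Run the extended Euclidean algorithm:
877 = 5*174 + 7
174 = 24*7 + 6
7 = 1*6 + 1
6 = 6*1 + 0
gcd(174, 877) = 1, so the inverse exists.
Bézout: 1 = 25*877 − 126*174.
So 174⁻¹ ≡ −126 ≡ 751 (mod 877).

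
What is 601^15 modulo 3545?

15 in binary is 1111, i.e. 15 = 8 + 4 + 2 + 1.
601^1 ≡ 601 (mod 3545)
601^2 ≡ 601^2 = 361201 ≡ 3156 (mod 3545)
601^4 ≡ 3156^2 = 9960336 ≡ 2431 (mod 3545)
601^8 ≡ 2431^2 = 5909761 ≡ 246 (mod 3545)
601^15 = 601^8 * 601^4 * 601^2 * 601^1 ≡ 246 * 2431 * 3156 * 601 (mod 3545).
Accumulate the product:
246 * 2431 = 598026 ≡ 2466
2466 * 3156 = 7782696 ≡ 1421
1421 * 601 = 854021 ≡ 3221

3221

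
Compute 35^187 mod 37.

20

187 in binary is 10111011, i.e. 187 = 128 + 32 + 16 + 8 + 2 + 1.
35^1 ≡ 35 (mod 37)
35^2 ≡ 35^2 = 1225 ≡ 4 (mod 37)
35^4 ≡ 4^2 = 16 (mod 37)
35^8 ≡ 16^2 = 256 ≡ 34 (mod 37)
35^16 ≡ 34^2 = 1156 ≡ 9 (mod 37)
35^32 ≡ 9^2 = 81 ≡ 7 (mod 37)
35^64 ≡ 7^2 = 49 ≡ 12 (mod 37)
35^128 ≡ 12^2 = 144 ≡ 33 (mod 37)
35^187 = 35^128 × 35^32 × 35^16 × 35^8 × 35^2 × 35^1 ≡ 33 × 7 × 9 × 34 × 4 × 35 (mod 37).
Accumulate the product:
33 × 7 = 231 ≡ 9
9 × 9 = 81 ≡ 7
7 × 34 = 238 ≡ 16
16 × 4 = 64 ≡ 27
27 × 35 = 945 ≡ 20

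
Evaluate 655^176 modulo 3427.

2600

By square-and-multiply:
176 in binary is 10110000, i.e. 176 = 128 + 32 + 16.
655^1 ≡ 655 (mod 3427)
655^2 ≡ 655^2 = 429025 ≡ 650 (mod 3427)
655^4 ≡ 650^2 = 422500 ≡ 979 (mod 3427)
655^8 ≡ 979^2 = 958441 ≡ 2308 (mod 3427)
655^16 ≡ 2308^2 = 5326864 ≡ 1306 (mod 3427)
655^32 ≡ 1306^2 = 1705636 ≡ 2417 (mod 3427)
655^64 ≡ 2417^2 = 5841889 ≡ 2281 (mod 3427)
655^128 ≡ 2281^2 = 5202961 ≡ 775 (mod 3427)
655^176 = 655^128 × 655^32 × 655^16 ≡ 775 × 2417 × 1306 (mod 3427).
Accumulate the product:
775 × 2417 = 1873175 ≡ 2033
2033 × 1306 = 2655098 ≡ 2600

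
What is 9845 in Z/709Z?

9845 = 13×709 + 628, so 9845 ≡ 628 (mod 709).

628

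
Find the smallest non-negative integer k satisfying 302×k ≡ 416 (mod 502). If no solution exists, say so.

gcd(302, 502) = 2, and 2 | 416, so solutions exist.
Divide through by 2: 151×k mod 251 = 208.
151⁻¹ ≡ 128 (mod 251).
k ≡ 128×208 ≡ 18 (mod 251).
The smallest non-negative solution is k = 18.

18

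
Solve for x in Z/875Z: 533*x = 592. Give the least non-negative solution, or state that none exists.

249

gcd(533, 875) = 1, so a unique solution mod 875 exists.
533⁻¹ ≡ 197 (mod 875).
x ≡ 197*592 ≡ 249 (mod 875).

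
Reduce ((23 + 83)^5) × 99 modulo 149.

42

23 + 83 = 106
(106)^5 ≡ 23 (mod 149)
23 × 99 = 2277 ≡ 42 (mod 149)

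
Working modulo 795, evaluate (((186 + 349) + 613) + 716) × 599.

186 + 349 = 535
535 + 613 = 1148 ≡ 353 (mod 795)
353 + 716 = 1069 ≡ 274 (mod 795)
274 × 599 = 164126 ≡ 356 (mod 795)

356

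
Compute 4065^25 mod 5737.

Compute successive squares:
25 in binary is 11001, i.e. 25 = 16 + 8 + 1.
4065^1 ≡ 4065 (mod 5737)
4065^2 ≡ 4065^2 = 16524225 ≡ 1665 (mod 5737)
4065^4 ≡ 1665^2 = 2772225 ≡ 1254 (mod 5737)
4065^8 ≡ 1254^2 = 1572516 ≡ 578 (mod 5737)
4065^16 ≡ 578^2 = 334084 ≡ 1338 (mod 5737)
4065^25 = 4065^16 · 4065^8 · 4065^1 ≡ 1338 · 578 · 4065 (mod 5737).
Accumulate the product:
1338 · 578 = 773364 ≡ 4606
4606 · 4065 = 18723390 ≡ 3559

3559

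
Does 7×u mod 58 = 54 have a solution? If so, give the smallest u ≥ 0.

16

gcd(7, 58) = 1, so a unique solution mod 58 exists.
7⁻¹ ≡ 25 (mod 58).
u ≡ 25×54 ≡ 16 (mod 58).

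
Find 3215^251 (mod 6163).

2746

Using repeated squaring:
3215^1 ≡ 3215 (mod 6163)
3215^2 ≡ 3215^2 = 10336225 ≡ 874 (mod 6163)
3215^4 ≡ 874^2 = 763876 ≡ 5827 (mod 6163)
3215^8 ≡ 5827^2 = 33953929 ≡ 1962 (mod 6163)
3215^16 ≡ 1962^2 = 3849444 ≡ 3732 (mod 6163)
3215^32 ≡ 3732^2 = 13927824 ≡ 5607 (mod 6163)
3215^64 ≡ 5607^2 = 31438449 ≡ 986 (mod 6163)
3215^128 ≡ 986^2 = 972196 ≡ 4605 (mod 6163)
3215^251 = 3215^128 · 3215^64 · 3215^32 · 3215^16 · 3215^8 · 3215^2 · 3215^1 ≡ 4605 · 986 · 5607 · 3732 · 1962 · 874 · 3215 (mod 6163).
Accumulate the product:
4605 · 986 = 4540530 ≡ 4562
4562 · 5607 = 25579134 ≡ 2684
2684 · 3732 = 10016688 ≡ 1813
1813 · 1962 = 3557106 ≡ 1055
1055 · 874 = 922070 ≡ 3783
3783 · 3215 = 12162345 ≡ 2746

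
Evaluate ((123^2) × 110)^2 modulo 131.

108

(123)^2 ≡ 64 (mod 131)
64 × 110 = 7040 ≡ 97 (mod 131)
(97)^2 ≡ 108 (mod 131)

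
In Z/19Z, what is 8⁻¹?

12

19 = 2×8 + 3
8 = 2×3 + 2
3 = 1×2 + 1
2 = 2×1 + 0
gcd(8, 19) = 1, so the inverse exists.
Back-substitute for 1:
1 = 1×3 − 1×2
  = −1×8 + 3×3
  = 3×19 − 7×8
So 8⁻¹ ≡ −7 ≡ 12 (mod 19).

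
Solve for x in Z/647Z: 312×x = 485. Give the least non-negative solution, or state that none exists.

211

gcd(312, 647) = 1, so a unique solution mod 647 exists.
312⁻¹ ≡ 450 (mod 647).
x ≡ 450×485 ≡ 211 (mod 647).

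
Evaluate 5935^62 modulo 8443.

3317

62 in binary is 111110, i.e. 62 = 32 + 16 + 8 + 4 + 2.
5935^1 ≡ 5935 (mod 8443)
5935^2 ≡ 5935^2 = 35224225 ≡ 29 (mod 8443)
5935^4 ≡ 29^2 = 841 (mod 8443)
5935^8 ≡ 841^2 = 707281 ≡ 6512 (mod 8443)
5935^16 ≡ 6512^2 = 42406144 ≡ 5398 (mod 8443)
5935^32 ≡ 5398^2 = 29138404 ≡ 1611 (mod 8443)
5935^62 = 5935^32 · 5935^16 · 5935^8 · 5935^4 · 5935^2 ≡ 1611 · 5398 · 6512 · 841 · 29 (mod 8443).
Accumulate the product:
1611 · 5398 = 8696178 ≡ 8331
8331 · 6512 = 54251472 ≡ 5197
5197 · 841 = 4370677 ≡ 5646
5646 · 29 = 163734 ≡ 3317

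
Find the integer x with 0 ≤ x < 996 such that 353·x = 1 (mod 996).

917

By the extended Euclidean algorithm:
996 = 2·353 + 290
353 = 1·290 + 63
290 = 4·63 + 38
63 = 1·38 + 25
38 = 1·25 + 13
25 = 1·13 + 12
13 = 1·12 + 1
12 = 12·1 + 0
gcd(353, 996) = 1, so the inverse exists.
Back-substitute for 1:
1 = 1·13 − 1·12
  = −1·25 + 2·13
  = 2·38 − 3·25
  = −3·63 + 5·38
  = 5·290 − 23·63
  = −23·353 + 28·290
  = 28·996 − 79·353
So 353⁻¹ ≡ −79 ≡ 917 (mod 996).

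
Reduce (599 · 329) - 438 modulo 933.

703

599 · 329 = 197071 ≡ 208 (mod 933)
208 - 438 = -230 ≡ 703 (mod 933)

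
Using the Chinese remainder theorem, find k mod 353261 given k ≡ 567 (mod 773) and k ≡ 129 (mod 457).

773⁻¹ mod 457: 773*363 ≡ 1 (mod 457), so 773⁻¹ ≡ 363.
k = 567 + 773*((129 − 567)*363 mod 457) = 567 + 773*42 = 33033.

33033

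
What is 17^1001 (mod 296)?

Using repeated squaring:
1001 in binary is 1111101001, i.e. 1001 = 512 + 256 + 128 + 64 + 32 + 8 + 1.
17^1 ≡ 17 (mod 296)
17^2 ≡ 17^2 = 289 (mod 296)
17^4 ≡ 289^2 = 83521 ≡ 49 (mod 296)
17^8 ≡ 49^2 = 2401 ≡ 33 (mod 296)
17^16 ≡ 33^2 = 1089 ≡ 201 (mod 296)
17^32 ≡ 201^2 = 40401 ≡ 145 (mod 296)
17^64 ≡ 145^2 = 21025 ≡ 9 (mod 296)
17^128 ≡ 9^2 = 81 (mod 296)
17^256 ≡ 81^2 = 6561 ≡ 49 (mod 296)
17^512 ≡ 49^2 = 2401 ≡ 33 (mod 296)
17^1001 = 17^512 × 17^256 × 17^128 × 17^64 × 17^32 × 17^8 × 17^1 ≡ 33 × 49 × 81 × 9 × 145 × 33 × 17 (mod 296).
Accumulate the product:
33 × 49 = 1617 ≡ 137
137 × 81 = 11097 ≡ 145
145 × 9 = 1305 ≡ 121
121 × 145 = 17545 ≡ 81
81 × 33 = 2673 ≡ 9
9 × 17 = 153

153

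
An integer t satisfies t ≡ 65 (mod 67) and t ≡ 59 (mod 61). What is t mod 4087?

67⁻¹ mod 61: 67×51 ≡ 1 (mod 61), so 67⁻¹ ≡ 51.
t = 65 + 67×((59 − 65)×51 mod 61) = 65 + 67×60 = 4085.

4085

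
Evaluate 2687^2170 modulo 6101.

Compute successive squares:
2687^1 ≡ 2687 (mod 6101)
2687^2 ≡ 2687^2 = 7219969 ≡ 2486 (mod 6101)
2687^4 ≡ 2486^2 = 6180196 ≡ 5984 (mod 6101)
2687^8 ≡ 5984^2 = 35808256 ≡ 1487 (mod 6101)
2687^16 ≡ 1487^2 = 2211169 ≡ 2607 (mod 6101)
2687^32 ≡ 2607^2 = 6796449 ≡ 6036 (mod 6101)
2687^64 ≡ 6036^2 = 36433296 ≡ 4225 (mod 6101)
2687^128 ≡ 4225^2 = 17850625 ≡ 5200 (mod 6101)
2687^256 ≡ 5200^2 = 27040000 ≡ 368 (mod 6101)
2687^512 ≡ 368^2 = 135424 ≡ 1202 (mod 6101)
2687^1024 ≡ 1202^2 = 1444804 ≡ 4968 (mod 6101)
2687^2048 ≡ 4968^2 = 24681024 ≡ 2479 (mod 6101)
2687^2170 = 2687^2048 × 2687^64 × 2687^32 × 2687^16 × 2687^8 × 2687^2 ≡ 2479 × 4225 × 6036 × 2607 × 1487 × 2486 (mod 6101).
Accumulate the product:
2479 × 4225 = 10473775 ≡ 4459
4459 × 6036 = 26914524 ≡ 3013
3013 × 2607 = 7854891 ≡ 2904
2904 × 1487 = 4318248 ≡ 4841
4841 × 2486 = 12034726 ≡ 3554

3554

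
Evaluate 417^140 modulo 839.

350

By square-and-multiply:
140 in binary is 10001100, i.e. 140 = 128 + 8 + 4.
417^1 ≡ 417 (mod 839)
417^2 ≡ 417^2 = 173889 ≡ 216 (mod 839)
417^4 ≡ 216^2 = 46656 ≡ 511 (mod 839)
417^8 ≡ 511^2 = 261121 ≡ 192 (mod 839)
417^16 ≡ 192^2 = 36864 ≡ 787 (mod 839)
417^32 ≡ 787^2 = 619369 ≡ 187 (mod 839)
417^64 ≡ 187^2 = 34969 ≡ 570 (mod 839)
417^128 ≡ 570^2 = 324900 ≡ 207 (mod 839)
417^140 = 417^128 · 417^8 · 417^4 ≡ 207 · 192 · 511 (mod 839).
Accumulate the product:
207 · 192 = 39744 ≡ 311
311 · 511 = 158921 ≡ 350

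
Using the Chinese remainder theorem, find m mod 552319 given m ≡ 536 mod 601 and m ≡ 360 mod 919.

372555

601⁻¹ mod 919: 601×315 ≡ 1 (mod 919), so 601⁻¹ ≡ 315.
m = 536 + 601×((360 − 536)×315 mod 919) = 536 + 601×619 = 372555.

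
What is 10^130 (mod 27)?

10

Using repeated squaring:
10^1 ≡ 10 (mod 27)
10^2 ≡ 10^2 = 100 ≡ 19 (mod 27)
10^4 ≡ 19^2 = 361 ≡ 10 (mod 27)
10^8 ≡ 10^2 = 100 ≡ 19 (mod 27)
10^16 ≡ 19^2 = 361 ≡ 10 (mod 27)
10^32 ≡ 10^2 = 100 ≡ 19 (mod 27)
10^64 ≡ 19^2 = 361 ≡ 10 (mod 27)
10^128 ≡ 10^2 = 100 ≡ 19 (mod 27)
10^130 = 10^128 * 10^2 ≡ 19 * 19 (mod 27).
19 * 19 = 361 ≡ 10 (mod 27).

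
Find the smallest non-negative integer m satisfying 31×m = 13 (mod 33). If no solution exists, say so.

gcd(31, 33) = 1, so a unique solution mod 33 exists.
31⁻¹ ≡ 16 (mod 33).
m ≡ 16×13 ≡ 10 (mod 33).

10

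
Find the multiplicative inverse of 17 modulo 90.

53

90 = 5×17 + 5
17 = 3×5 + 2
5 = 2×2 + 1
2 = 2×1 + 0
gcd(17, 90) = 1, so the inverse exists.
Bézout: 1 = 7×90 − 37×17.
So 17⁻¹ ≡ −37 ≡ 53 (mod 90).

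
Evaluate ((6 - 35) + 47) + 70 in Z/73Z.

15

6 - 35 = -29 ≡ 44 (mod 73)
44 + 47 = 91 ≡ 18 (mod 73)
18 + 70 = 88 ≡ 15 (mod 73)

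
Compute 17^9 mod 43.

9 in binary is 1001, i.e. 9 = 8 + 1.
17^1 ≡ 17 (mod 43)
17^2 ≡ 17^2 = 289 ≡ 31 (mod 43)
17^4 ≡ 31^2 = 961 ≡ 15 (mod 43)
17^8 ≡ 15^2 = 225 ≡ 10 (mod 43)
17^9 = 17^8 * 17^1 ≡ 10 * 17 (mod 43).
10 * 17 = 170 ≡ 41 (mod 43).

41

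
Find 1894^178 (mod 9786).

178 in binary is 10110010, i.e. 178 = 128 + 32 + 16 + 2.
1894^1 ≡ 1894 (mod 9786)
1894^2 ≡ 1894^2 = 3587236 ≡ 5560 (mod 9786)
1894^4 ≡ 5560^2 = 30913600 ≡ 9412 (mod 9786)
1894^8 ≡ 9412^2 = 88585744 ≡ 2872 (mod 9786)
1894^16 ≡ 2872^2 = 8248384 ≡ 8572 (mod 9786)
1894^32 ≡ 8572^2 = 73479184 ≡ 5896 (mod 9786)
1894^64 ≡ 5896^2 = 34762816 ≡ 2944 (mod 9786)
1894^128 ≡ 2944^2 = 8667136 ≡ 6526 (mod 9786)
1894^178 = 1894^128 * 1894^32 * 1894^16 * 1894^2 ≡ 6526 * 5896 * 8572 * 5560 (mod 9786).
Accumulate the product:
6526 * 5896 = 38477296 ≡ 8530
8530 * 8572 = 73119160 ≡ 7954
7954 * 5560 = 44224240 ≡ 1306

1306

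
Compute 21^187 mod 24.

Using repeated squaring:
21^1 ≡ 21 (mod 24)
21^2 ≡ 21^2 = 441 ≡ 9 (mod 24)
21^4 ≡ 9^2 = 81 ≡ 9 (mod 24)
21^8 ≡ 9^2 = 81 ≡ 9 (mod 24)
21^16 ≡ 9^2 = 81 ≡ 9 (mod 24)
21^32 ≡ 9^2 = 81 ≡ 9 (mod 24)
21^64 ≡ 9^2 = 81 ≡ 9 (mod 24)
21^128 ≡ 9^2 = 81 ≡ 9 (mod 24)
21^187 = 21^128 · 21^32 · 21^16 · 21^8 · 21^2 · 21^1 ≡ 9 · 9 · 9 · 9 · 9 · 21 (mod 24).
Accumulate the product:
9 · 9 = 81 ≡ 9
9 · 9 = 81 ≡ 9
9 · 9 = 81 ≡ 9
9 · 9 = 81 ≡ 9
9 · 21 = 189 ≡ 21

21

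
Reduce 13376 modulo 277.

80

13376 = 48*277 + 80, so 13376 ≡ 80 (mod 277).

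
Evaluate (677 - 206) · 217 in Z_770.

567

677 - 206 = 471
471 · 217 = 102207 ≡ 567 (mod 770)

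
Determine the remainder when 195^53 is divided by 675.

By square-and-multiply:
53 in binary is 110101, i.e. 53 = 32 + 16 + 4 + 1.
195^1 ≡ 195 (mod 675)
195^2 ≡ 195^2 = 38025 ≡ 225 (mod 675)
195^4 ≡ 225^2 = 50625 ≡ 0 (mod 675)
195^8 ≡ 0^2 = 0 (mod 675)
195^16 ≡ 0^2 = 0 (mod 675)
195^32 ≡ 0^2 = 0 (mod 675)
195^53 = 195^32 · 195^16 · 195^4 · 195^1 ≡ 0 · 0 · 0 · 195 (mod 675).
Accumulate the product:
0 · 0 = 0
0 · 0 = 0
0 · 195 = 0

0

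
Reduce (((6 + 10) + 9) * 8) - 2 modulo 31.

12

6 + 10 = 16
16 + 9 = 25
25 * 8 = 200 ≡ 14 (mod 31)
14 - 2 = 12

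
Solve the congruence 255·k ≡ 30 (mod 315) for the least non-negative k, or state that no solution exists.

gcd(255, 315) = 15, and 15 | 30, so solutions exist.
Divide through by 15: 17·k ≡ 2 mod 21.
17⁻¹ ≡ 5 (mod 21).
k ≡ 5·2 ≡ 10 (mod 21).
The smallest non-negative solution is k = 10.

10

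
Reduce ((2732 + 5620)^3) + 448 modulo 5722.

2732 + 5620 = 8352 ≡ 2630 (mod 5722)
(2630)^3 ≡ 1658 (mod 5722)
1658 + 448 = 2106

2106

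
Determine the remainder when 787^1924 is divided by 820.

Compute successive squares:
1924 in binary is 11110000100, i.e. 1924 = 1024 + 512 + 256 + 128 + 4.
787^1 ≡ 787 (mod 820)
787^2 ≡ 787^2 = 619369 ≡ 269 (mod 820)
787^4 ≡ 269^2 = 72361 ≡ 201 (mod 820)
787^8 ≡ 201^2 = 40401 ≡ 221 (mod 820)
787^16 ≡ 221^2 = 48841 ≡ 461 (mod 820)
787^32 ≡ 461^2 = 212521 ≡ 141 (mod 820)
787^64 ≡ 141^2 = 19881 ≡ 201 (mod 820)
787^128 ≡ 201^2 = 40401 ≡ 221 (mod 820)
787^256 ≡ 221^2 = 48841 ≡ 461 (mod 820)
787^512 ≡ 461^2 = 212521 ≡ 141 (mod 820)
787^1024 ≡ 141^2 = 19881 ≡ 201 (mod 820)
787^1924 = 787^1024 × 787^512 × 787^256 × 787^128 × 787^4 ≡ 201 × 141 × 461 × 221 × 201 (mod 820).
Accumulate the product:
201 × 141 = 28341 ≡ 461
461 × 461 = 212521 ≡ 141
141 × 221 = 31161 ≡ 1
1 × 201 = 201

201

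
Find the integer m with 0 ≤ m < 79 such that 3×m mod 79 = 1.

53

Apply the Euclidean algorithm and back-substitute:
79 = 26·3 + 1
3 = 3·1 + 0
gcd(3, 79) = 1, so the inverse exists.
Back-substitute for 1:
1 = 1·79 − 26·3
So 3⁻¹ ≡ −26 ≡ 53 (mod 79).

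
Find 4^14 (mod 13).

By square-and-multiply:
14 in binary is 1110, i.e. 14 = 8 + 4 + 2.
4^1 ≡ 4 (mod 13)
4^2 ≡ 4^2 = 16 ≡ 3 (mod 13)
4^4 ≡ 3^2 = 9 (mod 13)
4^8 ≡ 9^2 = 81 ≡ 3 (mod 13)
4^14 = 4^8 × 4^4 × 4^2 ≡ 3 × 9 × 3 (mod 13).
Accumulate the product:
3 × 9 = 27 ≡ 1
1 × 3 = 3

3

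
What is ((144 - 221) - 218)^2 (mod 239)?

29

144 - 221 = -77 ≡ 162 (mod 239)
162 - 218 = -56 ≡ 183 (mod 239)
(183)^2 ≡ 29 (mod 239)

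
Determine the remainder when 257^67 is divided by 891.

599

Using repeated squaring:
257^1 ≡ 257 (mod 891)
257^2 ≡ 257^2 = 66049 ≡ 115 (mod 891)
257^4 ≡ 115^2 = 13225 ≡ 751 (mod 891)
257^8 ≡ 751^2 = 564001 ≡ 889 (mod 891)
257^16 ≡ 889^2 = 790321 ≡ 4 (mod 891)
257^32 ≡ 4^2 = 16 (mod 891)
257^64 ≡ 16^2 = 256 (mod 891)
257^67 = 257^64 · 257^2 · 257^1 ≡ 256 · 115 · 257 (mod 891).
Accumulate the product:
256 · 115 = 29440 ≡ 37
37 · 257 = 9509 ≡ 599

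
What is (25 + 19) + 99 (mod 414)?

143

25 + 19 = 44
44 + 99 = 143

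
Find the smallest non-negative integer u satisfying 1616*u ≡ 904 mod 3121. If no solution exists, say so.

gcd(1616, 3121) = 1, so a unique solution mod 3121 exists.
1616⁻¹ ≡ 956 (mod 3121).
u ≡ 956*904 ≡ 2828 (mod 3121).

2828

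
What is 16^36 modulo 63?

By square-and-multiply:
36 in binary is 100100, i.e. 36 = 32 + 4.
16^1 ≡ 16 (mod 63)
16^2 ≡ 16^2 = 256 ≡ 4 (mod 63)
16^4 ≡ 4^2 = 16 (mod 63)
16^8 ≡ 16^2 = 256 ≡ 4 (mod 63)
16^16 ≡ 4^2 = 16 (mod 63)
16^32 ≡ 16^2 = 256 ≡ 4 (mod 63)
16^36 = 16^32 * 16^4 ≡ 4 * 16 (mod 63).
4 * 16 = 64 ≡ 1 (mod 63).

1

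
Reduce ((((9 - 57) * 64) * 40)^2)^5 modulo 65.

9 - 57 = -48 ≡ 17 (mod 65)
17 * 64 = 1088 ≡ 48 (mod 65)
48 * 40 = 1920 ≡ 35 (mod 65)
(35)^2 ≡ 55 (mod 65)
(55)^5 ≡ 35 (mod 65)

35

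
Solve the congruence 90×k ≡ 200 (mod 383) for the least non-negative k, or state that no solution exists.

215

gcd(90, 383) = 1, so a unique solution mod 383 exists.
90⁻¹ ≡ 183 (mod 383).
k ≡ 183×200 ≡ 215 (mod 383).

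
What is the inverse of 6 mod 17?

Run the extended Euclidean algorithm:
17 = 2·6 + 5
6 = 1·5 + 1
5 = 5·1 + 0
gcd(6, 17) = 1, so the inverse exists.
Back-substitute for 1:
1 = 1·6 − 1·5
  = −1·17 + 3·6
So 6⁻¹ ≡ 3 (mod 17).

3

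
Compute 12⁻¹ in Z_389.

Run the extended Euclidean algorithm:
389 = 32*12 + 5
12 = 2*5 + 2
5 = 2*2 + 1
2 = 2*1 + 0
gcd(12, 389) = 1, so the inverse exists.
Bézout: 1 = 5*389 − 162*12.
So 12⁻¹ ≡ −162 ≡ 227 (mod 389).

227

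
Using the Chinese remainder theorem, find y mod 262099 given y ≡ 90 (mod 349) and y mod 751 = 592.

349⁻¹ mod 751: 349*170 ≡ 1 (mod 751), so 349⁻¹ ≡ 170.
y = 90 + 349*((592 − 90)*170 mod 751) = 90 + 349*477 = 166563.

166563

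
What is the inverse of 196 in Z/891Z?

891 = 4·196 + 107
196 = 1·107 + 89
107 = 1·89 + 18
89 = 4·18 + 17
18 = 1·17 + 1
17 = 17·1 + 0
gcd(196, 891) = 1, so the inverse exists.
Back-substitute for 1:
1 = 1·18 − 1·17
  = −1·89 + 5·18
  = 5·107 − 6·89
  = −6·196 + 11·107
  = 11·891 − 50·196
So 196⁻¹ ≡ −50 ≡ 841 (mod 891).

841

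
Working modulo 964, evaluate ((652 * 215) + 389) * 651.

791

652 * 215 = 140180 ≡ 400 (mod 964)
400 + 389 = 789
789 * 651 = 513639 ≡ 791 (mod 964)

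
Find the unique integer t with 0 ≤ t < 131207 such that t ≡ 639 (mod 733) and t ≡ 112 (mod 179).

109123

733⁻¹ mod 179: 733*158 ≡ 1 (mod 179), so 733⁻¹ ≡ 158.
t = 639 + 733*((112 − 639)*158 mod 179) = 639 + 733*148 = 109123.
Check: 109123 mod 733 = 639, 109123 mod 179 = 112. ✓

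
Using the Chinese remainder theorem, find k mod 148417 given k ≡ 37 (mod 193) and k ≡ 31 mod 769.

193⁻¹ mod 769: 193·514 ≡ 1 (mod 769), so 193⁻¹ ≡ 514.
k = 37 + 193·((31 − 37)·514 mod 769) = 37 + 193·761 = 146910.

146910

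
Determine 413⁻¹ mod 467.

147

Run the extended Euclidean algorithm:
467 = 1×413 + 54
413 = 7×54 + 35
54 = 1×35 + 19
35 = 1×19 + 16
19 = 1×16 + 3
16 = 5×3 + 1
3 = 3×1 + 0
gcd(413, 467) = 1, so the inverse exists.
Bézout: 1 = −130×467 + 147×413.
So 413⁻¹ ≡ 147 (mod 467).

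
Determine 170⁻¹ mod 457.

207

Run the extended Euclidean algorithm:
457 = 2·170 + 117
170 = 1·117 + 53
117 = 2·53 + 11
53 = 4·11 + 9
11 = 1·9 + 2
9 = 4·2 + 1
2 = 2·1 + 0
gcd(170, 457) = 1, so the inverse exists.
Bézout: 1 = −77·457 + 207·170.
So 170⁻¹ ≡ 207 (mod 457).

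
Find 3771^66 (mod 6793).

66 in binary is 1000010, i.e. 66 = 64 + 2.
3771^1 ≡ 3771 (mod 6793)
3771^2 ≡ 3771^2 = 14220441 ≡ 2692 (mod 6793)
3771^4 ≡ 2692^2 = 7246864 ≡ 5526 (mod 6793)
3771^8 ≡ 5526^2 = 30536676 ≡ 2141 (mod 6793)
3771^16 ≡ 2141^2 = 4583881 ≡ 5399 (mod 6793)
3771^32 ≡ 5399^2 = 29149201 ≡ 438 (mod 6793)
3771^64 ≡ 438^2 = 191844 ≡ 1640 (mod 6793)
3771^66 = 3771^64 × 3771^2 ≡ 1640 × 2692 (mod 6793).
1640 × 2692 = 4414880 ≡ 6223 (mod 6793).

6223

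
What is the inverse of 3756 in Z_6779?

Apply the Euclidean algorithm and back-substitute:
6779 = 1·3756 + 3023
3756 = 1·3023 + 733
3023 = 4·733 + 91
733 = 8·91 + 5
91 = 18·5 + 1
5 = 5·1 + 0
gcd(3756, 6779) = 1, so the inverse exists.
Back-substitute for 1:
1 = 1·91 − 18·5
  = −18·733 + 145·91
  = 145·3023 − 598·733
  = −598·3756 + 743·3023
  = 743·6779 − 1341·3756
So 3756⁻¹ ≡ −1341 ≡ 5438 (mod 6779).

5438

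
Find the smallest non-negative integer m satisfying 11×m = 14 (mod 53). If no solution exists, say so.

35

gcd(11, 53) = 1, so a unique solution mod 53 exists.
11⁻¹ ≡ 29 (mod 53).
m ≡ 29×14 ≡ 35 (mod 53).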